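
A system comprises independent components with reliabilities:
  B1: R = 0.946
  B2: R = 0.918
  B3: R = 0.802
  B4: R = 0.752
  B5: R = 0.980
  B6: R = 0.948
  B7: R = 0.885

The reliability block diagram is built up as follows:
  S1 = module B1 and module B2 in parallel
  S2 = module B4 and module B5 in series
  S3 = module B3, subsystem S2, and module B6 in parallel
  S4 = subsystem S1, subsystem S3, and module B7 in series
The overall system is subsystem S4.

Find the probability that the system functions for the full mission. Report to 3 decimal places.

0.879

Parallel (B1 and B2): 1 − (1 − 0.94600)(1 − 0.91800) = 0.99557
Series (B4 and B5): 0.75200 × 0.98000 = 0.73696
Parallel (B3, [0.73696], and B6): 1 − (1 − 0.80200)(1 − 0.73696)(1 − 0.94800) = 0.99729
Series ([0.99557], [0.99729], and B7): 0.99557 × 0.99729 × 0.88500 = 0.879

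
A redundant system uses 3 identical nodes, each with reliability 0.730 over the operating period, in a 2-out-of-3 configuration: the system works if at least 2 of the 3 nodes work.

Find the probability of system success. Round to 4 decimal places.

0.8207

R = Σ_{i=2}^{3} C(3,i) p^i (1−p)^{3−i} with p = 0.730
C(3,2)·0.730^2·0.270^1 = 0.431649
C(3,3)·0.730^3·0.270^0 = 0.389017
Sum = 0.8207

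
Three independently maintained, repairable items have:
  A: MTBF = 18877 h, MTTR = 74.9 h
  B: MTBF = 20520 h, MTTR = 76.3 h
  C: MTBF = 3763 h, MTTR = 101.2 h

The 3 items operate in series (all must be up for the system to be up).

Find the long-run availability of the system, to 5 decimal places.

A(A) = MTBF/(MTBF+MTTR) = 18877/(18877+74.9) = 0.996048
A(B) = MTBF/(MTBF+MTTR) = 20520/(20520+76.3) = 0.996295
A(C) = MTBF/(MTBF+MTTR) = 3763/(3763+101.2) = 0.973811
Series availability: 0.996048 × 0.996295 × 0.973811 = 0.96637

0.96637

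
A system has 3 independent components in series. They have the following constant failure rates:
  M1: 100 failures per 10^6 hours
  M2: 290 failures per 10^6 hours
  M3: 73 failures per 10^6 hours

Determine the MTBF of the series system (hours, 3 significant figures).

2160

Series of exponential components: λ_sys = Σ λ_i
λ_sys = 0.00010 + 0.00029 + 0.000073 = 4.6300e-04 /h
MTBF = 1 / λ_sys = 2160 h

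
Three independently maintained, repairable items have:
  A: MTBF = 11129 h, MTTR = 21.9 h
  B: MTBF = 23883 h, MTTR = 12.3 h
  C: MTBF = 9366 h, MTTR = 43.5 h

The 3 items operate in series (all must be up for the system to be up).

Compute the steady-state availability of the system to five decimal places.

A(A) = MTBF/(MTBF+MTTR) = 11129/(11129+21.9) = 0.998036
A(B) = MTBF/(MTBF+MTTR) = 23883/(23883+12.3) = 0.999485
A(C) = MTBF/(MTBF+MTTR) = 9366/(9366+43.5) = 0.995377
Series availability: 0.998036 × 0.999485 × 0.995377 = 0.99291

0.99291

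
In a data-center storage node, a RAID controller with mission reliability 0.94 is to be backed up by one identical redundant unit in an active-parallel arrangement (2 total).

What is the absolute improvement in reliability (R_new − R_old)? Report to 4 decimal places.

0.0564

R_before = 0.94
R_after = 1 − (1 − 0.94)^2 = 0.9964
ΔR = 0.9964 − 0.94 = 0.0564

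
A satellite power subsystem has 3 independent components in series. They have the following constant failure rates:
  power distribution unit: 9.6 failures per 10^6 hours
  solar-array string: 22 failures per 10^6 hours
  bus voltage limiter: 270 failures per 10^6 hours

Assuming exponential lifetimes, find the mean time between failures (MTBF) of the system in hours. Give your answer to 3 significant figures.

Series of exponential components: λ_sys = Σ λ_i
λ_sys = 0.0000096 + 0.000022 + 0.00027 = 3.0160e-04 /h
MTBF = 1 / λ_sys = 3320 h

3320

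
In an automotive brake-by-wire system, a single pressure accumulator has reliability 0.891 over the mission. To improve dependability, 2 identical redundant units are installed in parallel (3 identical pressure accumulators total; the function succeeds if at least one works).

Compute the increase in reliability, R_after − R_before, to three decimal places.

0.108

R_before = 0.891
R_after = 1 − (1 − 0.891)^3 = 0.999
ΔR = 0.999 − 0.891 = 0.108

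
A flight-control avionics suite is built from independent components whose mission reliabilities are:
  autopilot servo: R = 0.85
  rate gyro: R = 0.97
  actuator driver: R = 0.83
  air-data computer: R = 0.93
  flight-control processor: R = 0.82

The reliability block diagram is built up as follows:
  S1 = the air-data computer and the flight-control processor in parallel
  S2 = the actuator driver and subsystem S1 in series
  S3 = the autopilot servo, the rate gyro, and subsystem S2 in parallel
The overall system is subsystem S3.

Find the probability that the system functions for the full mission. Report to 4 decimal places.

Parallel (air-data computer and flight-control processor): 1 − (1 − 0.930000)(1 − 0.820000) = 0.987400
Series (actuator driver and [0.987400]): 0.830000 × 0.987400 = 0.819542
Parallel (autopilot servo, rate gyro, and [0.819542]): 1 − (1 − 0.850000)(1 − 0.970000)(1 − 0.819542) = 0.9992

0.9992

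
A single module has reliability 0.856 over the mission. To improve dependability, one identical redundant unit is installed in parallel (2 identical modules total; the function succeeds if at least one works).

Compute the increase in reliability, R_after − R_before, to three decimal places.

R_before = 0.856
R_after = 1 − (1 − 0.856)^2 = 0.979
ΔR = 0.979 − 0.856 = 0.123

0.123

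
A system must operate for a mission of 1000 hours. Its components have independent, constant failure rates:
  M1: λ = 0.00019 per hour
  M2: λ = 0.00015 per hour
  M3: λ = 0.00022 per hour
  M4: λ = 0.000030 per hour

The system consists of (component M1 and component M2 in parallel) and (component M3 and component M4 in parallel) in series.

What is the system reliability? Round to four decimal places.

R(M1) = exp(−0.00019 × 1000) = 0.826959
R(M2) = exp(−0.00015 × 1000) = 0.860708
R(M3) = exp(−0.00022 × 1000) = 0.802519
R(M4) = exp(−0.000030 × 1000) = 0.970446
Parallel (M1 and M2): 1 − (1 − 0.826959)(1 − 0.860708) = 0.975897
Parallel (M3 and M4): 1 − (1 − 0.802519)(1 − 0.970446) = 0.994164
Series ([0.975897] and [0.994164]): 0.975897 × 0.994164 = 0.9702

0.9702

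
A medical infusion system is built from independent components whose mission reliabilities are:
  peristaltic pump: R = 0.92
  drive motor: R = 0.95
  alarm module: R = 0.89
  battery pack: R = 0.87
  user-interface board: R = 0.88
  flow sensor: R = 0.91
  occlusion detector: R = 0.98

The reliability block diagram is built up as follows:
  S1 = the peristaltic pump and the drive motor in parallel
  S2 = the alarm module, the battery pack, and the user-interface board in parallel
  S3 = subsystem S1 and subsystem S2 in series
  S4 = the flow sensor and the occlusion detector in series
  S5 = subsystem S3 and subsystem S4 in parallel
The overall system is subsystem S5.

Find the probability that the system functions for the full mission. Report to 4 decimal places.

Parallel (peristaltic pump and drive motor): 1 − (1 − 0.920000)(1 − 0.950000) = 0.996000
Parallel (alarm module, battery pack, and user-interface board): 1 − (1 − 0.890000)(1 − 0.870000)(1 − 0.880000) = 0.998284
Series ([0.996000] and [0.998284]): 0.996000 × 0.998284 = 0.994291
Series (flow sensor and occlusion detector): 0.910000 × 0.980000 = 0.891800
Parallel ([0.994291] and [0.891800]): 1 − (1 − 0.994291)(1 − 0.891800) = 0.9994

0.9994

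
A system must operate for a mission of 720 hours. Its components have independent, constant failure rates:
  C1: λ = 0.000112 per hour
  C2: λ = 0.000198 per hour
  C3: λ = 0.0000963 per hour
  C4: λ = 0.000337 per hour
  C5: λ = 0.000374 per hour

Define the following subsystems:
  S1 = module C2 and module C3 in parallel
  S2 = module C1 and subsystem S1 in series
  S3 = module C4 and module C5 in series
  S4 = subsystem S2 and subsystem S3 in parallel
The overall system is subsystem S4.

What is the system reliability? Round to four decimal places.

0.9657

R(C1) = exp(−0.000112 × 720) = 0.922526
R(C2) = exp(−0.000198 × 720) = 0.867136
R(C3) = exp(−0.0000963 × 720) = 0.933013
R(C4) = exp(−0.000337 × 720) = 0.784554
R(C5) = exp(−0.000374 × 720) = 0.763929
Parallel (C2 and C3): 1 − (1 − 0.867136)(1 − 0.933013) = 0.991100
Series (C1 and [0.991100]): 0.922526 × 0.991100 = 0.914316
Series (C4 and C5): 0.784554 × 0.763929 = 0.599344
Parallel ([0.914316] and [0.599344]): 1 − (1 − 0.914316)(1 − 0.599344) = 0.9657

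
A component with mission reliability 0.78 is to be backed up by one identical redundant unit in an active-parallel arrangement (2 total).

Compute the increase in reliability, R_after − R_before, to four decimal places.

R_before = 0.78
R_after = 1 − (1 − 0.78)^2 = 0.9516
ΔR = 0.9516 − 0.78 = 0.1716

0.1716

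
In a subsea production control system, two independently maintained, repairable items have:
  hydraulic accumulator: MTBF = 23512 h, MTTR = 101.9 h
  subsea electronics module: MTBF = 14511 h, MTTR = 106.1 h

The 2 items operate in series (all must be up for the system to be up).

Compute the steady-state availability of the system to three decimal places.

A(hydraulic accumulator) = MTBF/(MTBF+MTTR) = 23512/(23512+101.9) = 0.995685
A(subsea electronics module) = MTBF/(MTBF+MTTR) = 14511/(14511+106.1) = 0.992741
Series availability: 0.995685 × 0.992741 = 0.988

0.988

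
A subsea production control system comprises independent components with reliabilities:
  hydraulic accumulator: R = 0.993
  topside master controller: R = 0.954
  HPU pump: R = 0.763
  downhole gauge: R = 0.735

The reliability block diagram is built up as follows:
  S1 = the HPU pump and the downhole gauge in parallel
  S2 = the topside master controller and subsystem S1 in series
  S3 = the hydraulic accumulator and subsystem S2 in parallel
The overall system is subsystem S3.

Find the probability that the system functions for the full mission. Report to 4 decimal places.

0.9993

Parallel (HPU pump and downhole gauge): 1 − (1 − 0.763000)(1 − 0.735000) = 0.937195
Series (topside master controller and [0.937195]): 0.954000 × 0.937195 = 0.894084
Parallel (hydraulic accumulator and [0.894084]): 1 − (1 − 0.993000)(1 − 0.894084) = 0.9993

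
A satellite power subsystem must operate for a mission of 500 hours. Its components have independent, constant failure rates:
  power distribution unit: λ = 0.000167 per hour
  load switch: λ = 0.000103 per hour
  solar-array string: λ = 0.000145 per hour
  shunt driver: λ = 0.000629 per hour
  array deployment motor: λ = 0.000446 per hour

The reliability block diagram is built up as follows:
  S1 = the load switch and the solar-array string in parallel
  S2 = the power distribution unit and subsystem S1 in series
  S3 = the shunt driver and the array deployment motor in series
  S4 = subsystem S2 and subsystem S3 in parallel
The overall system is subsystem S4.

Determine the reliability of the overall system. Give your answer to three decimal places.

0.965

R(power distribution unit) = exp(−0.000167 × 500) = 0.91989
R(load switch) = exp(−0.000103 × 500) = 0.94980
R(solar-array string) = exp(−0.000145 × 500) = 0.93007
R(shunt driver) = exp(−0.000629 × 500) = 0.73015
R(array deployment motor) = exp(−0.000446 × 500) = 0.80011
Parallel (load switch and solar-array string): 1 − (1 − 0.94980)(1 − 0.93007) = 0.99649
Series (power distribution unit and [0.99649]): 0.91989 × 0.99649 = 0.91666
Series (shunt driver and array deployment motor): 0.73015 × 0.80011 = 0.58420
Parallel ([0.91666] and [0.58420]): 1 − (1 − 0.91666)(1 − 0.58420) = 0.965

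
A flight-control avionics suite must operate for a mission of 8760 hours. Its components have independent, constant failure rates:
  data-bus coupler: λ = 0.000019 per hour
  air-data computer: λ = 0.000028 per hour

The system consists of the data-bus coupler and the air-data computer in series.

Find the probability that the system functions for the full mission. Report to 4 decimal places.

0.6625

R(data-bus coupler) = exp(−0.000019 × 8760) = 0.846674
R(air-data computer) = exp(−0.000028 × 8760) = 0.782485
Series (data-bus coupler and air-data computer): 0.846674 × 0.782485 = 0.6625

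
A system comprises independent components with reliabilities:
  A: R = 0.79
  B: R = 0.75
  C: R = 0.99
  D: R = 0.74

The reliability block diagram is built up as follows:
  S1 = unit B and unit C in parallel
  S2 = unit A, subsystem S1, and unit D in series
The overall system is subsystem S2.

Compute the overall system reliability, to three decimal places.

0.583

Parallel (B and C): 1 − (1 − 0.75000)(1 − 0.99000) = 0.99750
Series (A, [0.99750], and D): 0.79000 × 0.99750 × 0.74000 = 0.583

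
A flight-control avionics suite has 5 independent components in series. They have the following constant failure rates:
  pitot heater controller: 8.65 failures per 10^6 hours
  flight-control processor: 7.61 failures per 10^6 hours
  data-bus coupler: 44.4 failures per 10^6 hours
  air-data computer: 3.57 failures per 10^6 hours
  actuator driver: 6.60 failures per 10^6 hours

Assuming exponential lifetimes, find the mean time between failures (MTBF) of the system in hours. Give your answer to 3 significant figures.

Series of exponential components: λ_sys = Σ λ_i
λ_sys = 0.00000865 + 0.00000761 + 0.0000444 + 0.00000357 + 0.00000660 = 7.0830e-05 /h
MTBF = 1 / λ_sys = 14100 h

14100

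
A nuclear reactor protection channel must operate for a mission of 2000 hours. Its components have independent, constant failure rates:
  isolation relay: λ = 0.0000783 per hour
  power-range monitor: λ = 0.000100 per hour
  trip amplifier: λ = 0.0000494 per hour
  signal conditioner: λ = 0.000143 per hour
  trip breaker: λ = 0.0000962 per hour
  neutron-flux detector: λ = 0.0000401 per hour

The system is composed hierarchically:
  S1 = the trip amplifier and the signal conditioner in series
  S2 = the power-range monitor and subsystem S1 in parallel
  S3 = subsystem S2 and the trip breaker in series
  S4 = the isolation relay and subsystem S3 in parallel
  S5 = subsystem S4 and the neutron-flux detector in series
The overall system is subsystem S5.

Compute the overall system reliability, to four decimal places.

R(isolation relay) = exp(−0.0000783 × 2000) = 0.855046
R(power-range monitor) = exp(−0.000100 × 2000) = 0.818731
R(trip amplifier) = exp(−0.0000494 × 2000) = 0.905924
R(signal conditioner) = exp(−0.000143 × 2000) = 0.751263
R(trip breaker) = exp(−0.0000962 × 2000) = 0.824977
R(neutron-flux detector) = exp(−0.0000401 × 2000) = 0.922932
Series (trip amplifier and signal conditioner): 0.905924 × 0.751263 = 0.680587
Parallel (power-range monitor and [0.680587]): 1 − (1 − 0.818731)(1 − 0.680587) = 0.942100
Series ([0.942100] and trip breaker): 0.942100 × 0.824977 = 0.777211
Parallel (isolation relay and [0.777211]): 1 − (1 − 0.855046)(1 − 0.777211) = 0.967706
Series ([0.967706] and neutron-flux detector): 0.967706 × 0.922932 = 0.8931

0.8931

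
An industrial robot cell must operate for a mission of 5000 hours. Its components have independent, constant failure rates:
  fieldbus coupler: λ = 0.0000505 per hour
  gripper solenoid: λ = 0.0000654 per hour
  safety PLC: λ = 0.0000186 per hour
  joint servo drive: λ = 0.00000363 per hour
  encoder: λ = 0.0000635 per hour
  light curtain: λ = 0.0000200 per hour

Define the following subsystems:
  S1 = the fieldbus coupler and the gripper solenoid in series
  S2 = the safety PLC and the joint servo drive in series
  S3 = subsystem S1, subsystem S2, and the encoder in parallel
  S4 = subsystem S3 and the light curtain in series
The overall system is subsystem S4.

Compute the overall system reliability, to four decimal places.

R(fieldbus coupler) = exp(−0.0000505 × 5000) = 0.776856
R(gripper solenoid) = exp(−0.0000654 × 5000) = 0.721084
R(safety PLC) = exp(−0.0000186 × 5000) = 0.911194
R(joint servo drive) = exp(−0.00000363 × 5000) = 0.982014
R(encoder) = exp(−0.0000635 × 5000) = 0.727967
R(light curtain) = exp(−0.0000200 × 5000) = 0.904837
Series (fieldbus coupler and gripper solenoid): 0.776856 × 0.721084 = 0.560178
Series (safety PLC and joint servo drive): 0.911194 × 0.982014 = 0.894805
Parallel ([0.560178], [0.894805], and encoder): 1 − (1 − 0.560178)(1 − 0.894805)(1 − 0.727967) = 0.987414
Series ([0.987414] and light curtain): 0.987414 × 0.904837 = 0.8934

0.8934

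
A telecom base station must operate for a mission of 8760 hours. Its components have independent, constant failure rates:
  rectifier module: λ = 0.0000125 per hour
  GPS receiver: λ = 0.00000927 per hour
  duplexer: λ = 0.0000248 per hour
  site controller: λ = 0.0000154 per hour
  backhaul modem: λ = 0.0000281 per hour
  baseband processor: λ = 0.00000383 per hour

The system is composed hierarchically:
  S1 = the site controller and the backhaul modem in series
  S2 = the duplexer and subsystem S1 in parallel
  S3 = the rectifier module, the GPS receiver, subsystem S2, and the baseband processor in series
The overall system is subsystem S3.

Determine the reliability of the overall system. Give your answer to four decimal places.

0.7497

R(rectifier module) = exp(−0.0000125 × 8760) = 0.896282
R(GPS receiver) = exp(−0.00000927 × 8760) = 0.922004
R(duplexer) = exp(−0.0000248 × 8760) = 0.804730
R(site controller) = exp(−0.0000154 × 8760) = 0.873800
R(backhaul modem) = exp(−0.0000281 × 8760) = 0.781800
R(baseband processor) = exp(−0.00000383 × 8760) = 0.967006
Series (site controller and backhaul modem): 0.873800 × 0.781800 = 0.683137
Parallel (duplexer and [0.683137]): 1 − (1 − 0.804730)(1 − 0.683137) = 0.938126
Series (rectifier module, GPS receiver, [0.938126], and baseband processor): 0.896282 × 0.922004 × 0.938126 × 0.967006 = 0.7497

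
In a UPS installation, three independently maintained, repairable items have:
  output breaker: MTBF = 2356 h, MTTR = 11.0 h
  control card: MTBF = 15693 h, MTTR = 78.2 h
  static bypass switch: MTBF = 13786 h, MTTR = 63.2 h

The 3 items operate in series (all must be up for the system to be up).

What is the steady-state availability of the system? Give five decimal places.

0.98590

A(output breaker) = MTBF/(MTBF+MTTR) = 2356/(2356+11.0) = 0.995353
A(control card) = MTBF/(MTBF+MTTR) = 15693/(15693+78.2) = 0.995042
A(static bypass switch) = MTBF/(MTBF+MTTR) = 13786/(13786+63.2) = 0.995437
Series availability: 0.995353 × 0.995042 × 0.995437 = 0.98590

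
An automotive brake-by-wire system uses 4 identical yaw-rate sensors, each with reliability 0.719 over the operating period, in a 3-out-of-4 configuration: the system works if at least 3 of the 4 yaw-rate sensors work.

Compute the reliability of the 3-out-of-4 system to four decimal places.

R = Σ_{i=3}^{4} C(4,i) p^i (1−p)^{4−i} with p = 0.719
C(4,3)·0.719^3·0.281^1 = 0.417785
C(4,4)·0.719^4·0.281^0 = 0.267249
Sum = 0.6850

0.6850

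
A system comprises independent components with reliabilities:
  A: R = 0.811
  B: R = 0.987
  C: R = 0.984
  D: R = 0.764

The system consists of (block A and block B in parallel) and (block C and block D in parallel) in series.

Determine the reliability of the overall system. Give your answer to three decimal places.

0.994

Parallel (A and B): 1 − (1 − 0.81100)(1 − 0.98700) = 0.99754
Parallel (C and D): 1 − (1 − 0.98400)(1 − 0.76400) = 0.99622
Series ([0.99754] and [0.99622]): 0.99754 × 0.99622 = 0.994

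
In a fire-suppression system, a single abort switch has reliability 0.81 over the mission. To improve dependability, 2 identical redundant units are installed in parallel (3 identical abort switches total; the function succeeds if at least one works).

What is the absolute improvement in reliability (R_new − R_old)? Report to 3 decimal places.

R_before = 0.81
R_after = 1 − (1 − 0.81)^3 = 0.993
ΔR = 0.993 − 0.81 = 0.183

0.183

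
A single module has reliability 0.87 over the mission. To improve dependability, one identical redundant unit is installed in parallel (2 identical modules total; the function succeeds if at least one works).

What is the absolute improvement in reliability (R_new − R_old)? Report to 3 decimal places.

0.113

R_before = 0.87
R_after = 1 − (1 − 0.87)^2 = 0.983
ΔR = 0.983 − 0.87 = 0.113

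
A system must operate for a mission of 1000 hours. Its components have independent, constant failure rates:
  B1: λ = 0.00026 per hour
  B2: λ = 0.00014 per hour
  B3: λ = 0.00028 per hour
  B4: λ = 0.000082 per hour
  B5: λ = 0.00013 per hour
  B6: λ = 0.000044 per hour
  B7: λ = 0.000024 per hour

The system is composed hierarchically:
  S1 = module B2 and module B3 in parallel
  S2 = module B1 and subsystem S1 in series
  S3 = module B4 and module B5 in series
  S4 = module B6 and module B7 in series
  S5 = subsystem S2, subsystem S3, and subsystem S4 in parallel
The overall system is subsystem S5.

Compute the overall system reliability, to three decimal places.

R(B1) = exp(−0.00026 × 1000) = 0.77105
R(B2) = exp(−0.00014 × 1000) = 0.86936
R(B3) = exp(−0.00028 × 1000) = 0.75578
R(B4) = exp(−0.000082 × 1000) = 0.92127
R(B5) = exp(−0.00013 × 1000) = 0.87810
R(B6) = exp(−0.000044 × 1000) = 0.95695
R(B7) = exp(−0.000024 × 1000) = 0.97629
Parallel (B2 and B3): 1 − (1 − 0.86936)(1 − 0.75578) = 0.96810
Series (B1 and [0.96810]): 0.77105 × 0.96810 = 0.74645
Series (B4 and B5): 0.92127 × 0.87810 = 0.80897
Series (B6 and B7): 0.95695 × 0.97629 = 0.93426
Parallel ([0.74645], [0.80897], and [0.93426]): 1 − (1 − 0.74645)(1 − 0.80897)(1 − 0.93426) = 0.997

0.997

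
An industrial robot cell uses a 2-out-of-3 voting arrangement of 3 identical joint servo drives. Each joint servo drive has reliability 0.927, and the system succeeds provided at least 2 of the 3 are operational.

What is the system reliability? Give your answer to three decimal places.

R = Σ_{i=2}^{3} C(3,i) p^i (1−p)^{3−i} with p = 0.927
C(3,2)·0.927^2·0.073^1 = 0.18819
C(3,3)·0.927^3·0.073^0 = 0.79660
Sum = 0.985

0.985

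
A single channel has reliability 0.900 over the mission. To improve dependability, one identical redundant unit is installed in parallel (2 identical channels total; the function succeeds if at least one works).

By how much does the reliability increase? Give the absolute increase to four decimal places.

0.0900

R_before = 0.900
R_after = 1 − (1 − 0.900)^2 = 0.9900
ΔR = 0.9900 − 0.900 = 0.0900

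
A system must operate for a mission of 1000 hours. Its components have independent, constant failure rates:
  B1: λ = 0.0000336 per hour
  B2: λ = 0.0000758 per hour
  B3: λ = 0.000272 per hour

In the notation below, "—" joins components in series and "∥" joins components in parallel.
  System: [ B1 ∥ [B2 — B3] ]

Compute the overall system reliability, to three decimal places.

0.990

R(B1) = exp(−0.0000336 × 1000) = 0.96696
R(B2) = exp(−0.0000758 × 1000) = 0.92700
R(B3) = exp(−0.000272 × 1000) = 0.76185
Series (B2 and B3): 0.92700 × 0.76185 = 0.70623
Parallel (B1 and [0.70623]): 1 − (1 − 0.96696)(1 − 0.70623) = 0.990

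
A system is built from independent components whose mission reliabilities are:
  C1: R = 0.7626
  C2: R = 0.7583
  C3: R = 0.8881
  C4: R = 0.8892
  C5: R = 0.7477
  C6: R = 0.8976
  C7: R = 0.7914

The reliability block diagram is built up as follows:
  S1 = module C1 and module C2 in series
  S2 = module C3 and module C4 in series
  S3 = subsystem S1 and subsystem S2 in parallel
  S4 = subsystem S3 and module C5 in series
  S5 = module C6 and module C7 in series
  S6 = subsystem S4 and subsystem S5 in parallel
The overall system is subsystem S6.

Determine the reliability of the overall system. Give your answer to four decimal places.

0.9077

Series (C1 and C2): 0.762600 × 0.758300 = 0.578280
Series (C3 and C4): 0.888100 × 0.889200 = 0.789699
Parallel ([0.578280] and [0.789699]): 1 − (1 − 0.578280)(1 − 0.789699) = 0.911312
Series ([0.911312] and C5): 0.911312 × 0.747700 = 0.681388
Series (C6 and C7): 0.897600 × 0.791400 = 0.710361
Parallel ([0.681388] and [0.710361]): 1 − (1 − 0.681388)(1 − 0.710361) = 0.9077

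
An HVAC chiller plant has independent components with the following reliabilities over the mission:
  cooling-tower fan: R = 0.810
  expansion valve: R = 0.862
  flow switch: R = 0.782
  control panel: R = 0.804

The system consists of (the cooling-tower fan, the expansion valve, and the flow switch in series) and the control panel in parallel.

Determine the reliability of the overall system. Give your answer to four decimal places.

Series (cooling-tower fan, expansion valve, and flow switch): 0.810000 × 0.862000 × 0.782000 = 0.546008
Parallel ([0.546008] and control panel): 1 − (1 − 0.546008)(1 − 0.804000) = 0.9110

0.9110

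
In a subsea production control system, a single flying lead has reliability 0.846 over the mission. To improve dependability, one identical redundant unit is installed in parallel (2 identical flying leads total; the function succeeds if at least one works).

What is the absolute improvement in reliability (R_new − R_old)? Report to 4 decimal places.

0.1303

R_before = 0.846
R_after = 1 − (1 − 0.846)^2 = 0.9763
ΔR = 0.9763 − 0.846 = 0.1303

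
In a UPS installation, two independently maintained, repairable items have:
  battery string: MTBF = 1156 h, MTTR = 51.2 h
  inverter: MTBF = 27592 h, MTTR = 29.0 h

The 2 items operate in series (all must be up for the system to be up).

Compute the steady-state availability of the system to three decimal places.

0.957

A(battery string) = MTBF/(MTBF+MTTR) = 1156/(1156+51.2) = 0.957588
A(inverter) = MTBF/(MTBF+MTTR) = 27592/(27592+29.0) = 0.998950
Series availability: 0.957588 × 0.998950 = 0.957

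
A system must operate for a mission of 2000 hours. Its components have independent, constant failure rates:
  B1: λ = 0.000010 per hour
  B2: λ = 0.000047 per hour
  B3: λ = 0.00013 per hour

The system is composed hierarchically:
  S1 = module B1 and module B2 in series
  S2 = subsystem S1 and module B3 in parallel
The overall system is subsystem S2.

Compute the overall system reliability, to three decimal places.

R(B1) = exp(−0.000010 × 2000) = 0.98020
R(B2) = exp(−0.000047 × 2000) = 0.91028
R(B3) = exp(−0.00013 × 2000) = 0.77105
Series (B1 and B2): 0.98020 × 0.91028 = 0.89226
Parallel ([0.89226] and B3): 1 − (1 − 0.89226)(1 − 0.77105) = 0.975

0.975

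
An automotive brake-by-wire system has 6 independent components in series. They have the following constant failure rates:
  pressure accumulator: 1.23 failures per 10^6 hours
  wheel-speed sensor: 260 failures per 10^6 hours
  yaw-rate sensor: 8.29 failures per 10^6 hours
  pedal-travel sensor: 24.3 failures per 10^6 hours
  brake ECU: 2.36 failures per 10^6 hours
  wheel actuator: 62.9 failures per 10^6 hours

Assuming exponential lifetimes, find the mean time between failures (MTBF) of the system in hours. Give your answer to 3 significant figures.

Series of exponential components: λ_sys = Σ λ_i
λ_sys = 0.00000123 + 0.000260 + 0.00000829 + 0.0000243 + 0.00000236 + 0.0000629 = 3.5908e-04 /h
MTBF = 1 / λ_sys = 2780 h

2780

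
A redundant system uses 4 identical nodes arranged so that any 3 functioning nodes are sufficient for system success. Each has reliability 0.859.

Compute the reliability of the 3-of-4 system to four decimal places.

0.9020

R = Σ_{i=3}^{4} C(4,i) p^i (1−p)^{4−i} with p = 0.859
C(4,3)·0.859^3·0.141^1 = 0.357486
C(4,4)·0.859^4·0.141^0 = 0.544468
Sum = 0.9020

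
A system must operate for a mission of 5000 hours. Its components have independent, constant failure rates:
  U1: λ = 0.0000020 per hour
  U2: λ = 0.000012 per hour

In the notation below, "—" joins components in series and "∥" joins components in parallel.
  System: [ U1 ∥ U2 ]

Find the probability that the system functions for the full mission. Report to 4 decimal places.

0.9994

R(U1) = exp(−0.0000020 × 5000) = 0.990050
R(U2) = exp(−0.000012 × 5000) = 0.941765
Parallel (U1 and U2): 1 − (1 − 0.990050)(1 − 0.941765) = 0.9994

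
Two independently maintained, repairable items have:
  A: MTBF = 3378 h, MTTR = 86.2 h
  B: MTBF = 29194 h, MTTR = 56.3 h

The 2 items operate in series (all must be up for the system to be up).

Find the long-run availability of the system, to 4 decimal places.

0.9732

A(A) = MTBF/(MTBF+MTTR) = 3378/(3378+86.2) = 0.975117
A(B) = MTBF/(MTBF+MTTR) = 29194/(29194+56.3) = 0.998075
Series availability: 0.975117 × 0.998075 = 0.9732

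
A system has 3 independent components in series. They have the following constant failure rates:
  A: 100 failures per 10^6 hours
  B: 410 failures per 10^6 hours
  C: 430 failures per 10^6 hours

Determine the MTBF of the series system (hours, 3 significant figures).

Series of exponential components: λ_sys = Σ λ_i
λ_sys = 0.00010 + 0.00041 + 0.00043 = 9.4000e-04 /h
MTBF = 1 / λ_sys = 1060 h

1060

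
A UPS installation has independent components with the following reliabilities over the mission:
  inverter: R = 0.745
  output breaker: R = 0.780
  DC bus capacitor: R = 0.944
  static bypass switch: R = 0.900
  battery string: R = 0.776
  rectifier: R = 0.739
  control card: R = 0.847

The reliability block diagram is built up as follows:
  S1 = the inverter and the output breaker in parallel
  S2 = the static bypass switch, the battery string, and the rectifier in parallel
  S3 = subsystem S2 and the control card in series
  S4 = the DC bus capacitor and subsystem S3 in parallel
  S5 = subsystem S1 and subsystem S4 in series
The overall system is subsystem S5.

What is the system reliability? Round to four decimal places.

0.9356

Parallel (inverter and output breaker): 1 − (1 − 0.745000)(1 − 0.780000) = 0.943900
Parallel (static bypass switch, battery string, and rectifier): 1 − (1 − 0.900000)(1 − 0.776000)(1 − 0.739000) = 0.994154
Series ([0.994154] and control card): 0.994154 × 0.847000 = 0.842048
Parallel (DC bus capacitor and [0.842048]): 1 − (1 − 0.944000)(1 − 0.842048) = 0.991155
Series ([0.943900] and [0.991155]): 0.943900 × 0.991155 = 0.9356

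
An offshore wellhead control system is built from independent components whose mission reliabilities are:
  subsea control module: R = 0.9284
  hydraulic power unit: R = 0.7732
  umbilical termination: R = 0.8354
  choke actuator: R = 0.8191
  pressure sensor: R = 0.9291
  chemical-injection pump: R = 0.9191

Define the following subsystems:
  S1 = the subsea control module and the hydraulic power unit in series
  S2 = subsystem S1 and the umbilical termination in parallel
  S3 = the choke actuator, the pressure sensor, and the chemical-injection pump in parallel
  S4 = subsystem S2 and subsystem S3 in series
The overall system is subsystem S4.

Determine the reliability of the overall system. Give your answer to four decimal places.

0.9526

Series (subsea control module and hydraulic power unit): 0.928400 × 0.773200 = 0.717839
Parallel ([0.717839] and umbilical termination): 1 − (1 − 0.717839)(1 − 0.835400) = 0.953556
Parallel (choke actuator, pressure sensor, and chemical-injection pump): 1 − (1 − 0.819100)(1 − 0.929100)(1 − 0.919100) = 0.998962
Series ([0.953556] and [0.998962]): 0.953556 × 0.998962 = 0.9526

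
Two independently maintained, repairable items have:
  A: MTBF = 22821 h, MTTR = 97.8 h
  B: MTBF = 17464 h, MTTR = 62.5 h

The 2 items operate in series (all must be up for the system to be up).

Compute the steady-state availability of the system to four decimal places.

A(A) = MTBF/(MTBF+MTTR) = 22821/(22821+97.8) = 0.995733
A(B) = MTBF/(MTBF+MTTR) = 17464/(17464+62.5) = 0.996434
Series availability: 0.995733 × 0.996434 = 0.9922

0.9922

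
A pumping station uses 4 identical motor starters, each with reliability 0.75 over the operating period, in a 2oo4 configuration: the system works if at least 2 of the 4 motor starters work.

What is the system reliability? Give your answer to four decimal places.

R = Σ_{i=2}^{4} C(4,i) p^i (1−p)^{4−i} with p = 0.75
C(4,2)·0.75^2·0.25^2 = 0.210938
C(4,3)·0.75^3·0.25^1 = 0.421875
C(4,4)·0.75^4·0.25^0 = 0.316406
Sum = 0.9492

0.9492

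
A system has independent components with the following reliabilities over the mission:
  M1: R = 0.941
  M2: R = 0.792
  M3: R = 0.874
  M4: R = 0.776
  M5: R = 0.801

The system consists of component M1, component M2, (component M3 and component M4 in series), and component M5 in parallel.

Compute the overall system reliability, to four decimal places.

Series (M3 and M4): 0.874000 × 0.776000 = 0.678224
Parallel (M1, M2, [0.678224], and M5): 1 − (1 − 0.941000)(1 − 0.792000)(1 − 0.678224)(1 − 0.801000) = 0.9992

0.9992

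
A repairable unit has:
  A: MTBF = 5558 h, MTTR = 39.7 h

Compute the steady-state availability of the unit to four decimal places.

A(A) = MTBF/(MTBF+MTTR) = 5558/(5558+39.7) = 0.9929

0.9929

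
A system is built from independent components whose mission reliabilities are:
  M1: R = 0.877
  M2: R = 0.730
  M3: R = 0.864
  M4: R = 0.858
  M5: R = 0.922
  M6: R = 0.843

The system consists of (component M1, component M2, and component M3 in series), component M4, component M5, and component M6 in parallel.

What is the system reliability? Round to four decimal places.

0.9992

Series (M1, M2, and M3): 0.877000 × 0.730000 × 0.864000 = 0.553141
Parallel ([0.553141], M4, M5, and M6): 1 − (1 − 0.553141)(1 − 0.858000)(1 − 0.922000)(1 − 0.843000) = 0.9992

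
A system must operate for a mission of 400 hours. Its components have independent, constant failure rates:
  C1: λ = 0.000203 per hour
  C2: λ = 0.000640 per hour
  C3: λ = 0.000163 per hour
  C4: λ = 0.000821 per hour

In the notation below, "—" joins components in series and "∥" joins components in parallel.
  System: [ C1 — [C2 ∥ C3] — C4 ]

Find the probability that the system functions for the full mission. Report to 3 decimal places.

0.654

R(C1) = exp(−0.000203 × 400) = 0.92201
R(C2) = exp(−0.000640 × 400) = 0.77414
R(C3) = exp(−0.000163 × 400) = 0.93688
R(C4) = exp(−0.000821 × 400) = 0.72007
Parallel (C2 and C3): 1 − (1 − 0.77414)(1 − 0.93688) = 0.98574
Series (C1, [0.98574], and C4): 0.92201 × 0.98574 × 0.72007 = 0.654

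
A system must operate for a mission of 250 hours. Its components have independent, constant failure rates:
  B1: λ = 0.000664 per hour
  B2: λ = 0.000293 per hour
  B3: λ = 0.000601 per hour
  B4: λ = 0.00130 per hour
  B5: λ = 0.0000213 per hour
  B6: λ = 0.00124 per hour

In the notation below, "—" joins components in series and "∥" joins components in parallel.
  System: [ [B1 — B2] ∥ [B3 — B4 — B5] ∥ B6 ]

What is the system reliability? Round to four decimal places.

0.9784

R(B1) = exp(−0.000664 × 250) = 0.847046
R(B2) = exp(−0.000293 × 250) = 0.929368
R(B3) = exp(−0.000601 × 250) = 0.860493
R(B4) = exp(−0.00130 × 250) = 0.722527
R(B5) = exp(−0.0000213 × 250) = 0.994689
R(B6) = exp(−0.00124 × 250) = 0.733447
Series (B1 and B2): 0.847046 × 0.929368 = 0.787217
Series (B3, B4, and B5): 0.860493 × 0.722527 × 0.994689 = 0.618427
Parallel ([0.787217], [0.618427], and B6): 1 − (1 − 0.787217)(1 − 0.618427)(1 − 0.733447) = 0.9784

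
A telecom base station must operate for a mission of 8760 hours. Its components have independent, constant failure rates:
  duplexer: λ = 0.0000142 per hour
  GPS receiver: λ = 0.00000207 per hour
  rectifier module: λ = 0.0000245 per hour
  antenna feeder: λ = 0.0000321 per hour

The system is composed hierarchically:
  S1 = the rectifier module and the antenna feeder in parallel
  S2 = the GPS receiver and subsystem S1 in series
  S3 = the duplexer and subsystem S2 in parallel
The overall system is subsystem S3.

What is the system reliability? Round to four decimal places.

0.9925

R(duplexer) = exp(−0.0000142 × 8760) = 0.883034
R(GPS receiver) = exp(−0.00000207 × 8760) = 0.982030
R(rectifier module) = exp(−0.0000245 × 8760) = 0.806848
R(antenna feeder) = exp(−0.0000321 × 8760) = 0.754880
Parallel (rectifier module and antenna feeder): 1 − (1 − 0.806848)(1 − 0.754880) = 0.952655
Series (GPS receiver and [0.952655]): 0.982030 × 0.952655 = 0.935536
Parallel (duplexer and [0.935536]): 1 − (1 − 0.883034)(1 − 0.935536) = 0.9925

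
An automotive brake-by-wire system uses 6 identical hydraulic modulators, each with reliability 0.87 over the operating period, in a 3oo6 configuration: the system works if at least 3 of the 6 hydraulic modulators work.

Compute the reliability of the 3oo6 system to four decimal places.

0.9966

R = Σ_{i=3}^{6} C(6,i) p^i (1−p)^{6−i} with p = 0.87
C(6,3)·0.87^3·0.13^3 = 0.028935
C(6,4)·0.87^4·0.13^2 = 0.145230
C(6,5)·0.87^5·0.13^1 = 0.388768
C(6,6)·0.87^6·0.13^0 = 0.433626
Sum = 0.9966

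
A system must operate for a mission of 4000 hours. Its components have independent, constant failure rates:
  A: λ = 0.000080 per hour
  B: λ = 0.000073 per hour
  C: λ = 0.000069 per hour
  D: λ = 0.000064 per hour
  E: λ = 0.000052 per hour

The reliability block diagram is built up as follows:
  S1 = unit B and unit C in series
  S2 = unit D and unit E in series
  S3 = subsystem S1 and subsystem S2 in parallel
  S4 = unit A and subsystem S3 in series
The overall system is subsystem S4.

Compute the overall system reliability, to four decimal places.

R(A) = exp(−0.000080 × 4000) = 0.726149
R(B) = exp(−0.000073 × 4000) = 0.746769
R(C) = exp(−0.000069 × 4000) = 0.758813
R(D) = exp(−0.000064 × 4000) = 0.774142
R(E) = exp(−0.000052 × 4000) = 0.812207
Series (B and C): 0.746769 × 0.758813 = 0.566658
Series (D and E): 0.774142 × 0.812207 = 0.628764
Parallel ([0.566658] and [0.628764]): 1 − (1 − 0.566658)(1 − 0.628764) = 0.839128
Series (A and [0.839128]): 0.726149 × 0.839128 = 0.6093

0.6093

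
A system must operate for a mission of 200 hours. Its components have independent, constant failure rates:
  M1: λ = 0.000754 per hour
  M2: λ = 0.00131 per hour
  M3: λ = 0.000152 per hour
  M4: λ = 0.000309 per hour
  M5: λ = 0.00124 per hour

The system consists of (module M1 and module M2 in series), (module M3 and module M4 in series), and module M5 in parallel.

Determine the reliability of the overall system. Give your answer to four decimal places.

R(M1) = exp(−0.000754 × 200) = 0.860020
R(M2) = exp(−0.00131 × 200) = 0.769511
R(M3) = exp(−0.000152 × 200) = 0.970057
R(M4) = exp(−0.000309 × 200) = 0.940071
R(M5) = exp(−0.00124 × 200) = 0.780360
Series (M1 and M2): 0.860020 × 0.769511 = 0.661795
Series (M3 and M4): 0.970057 × 0.940071 = 0.911922
Parallel ([0.661795], [0.911922], and M5): 1 − (1 − 0.661795)(1 − 0.911922)(1 − 0.780360) = 0.9935

0.9935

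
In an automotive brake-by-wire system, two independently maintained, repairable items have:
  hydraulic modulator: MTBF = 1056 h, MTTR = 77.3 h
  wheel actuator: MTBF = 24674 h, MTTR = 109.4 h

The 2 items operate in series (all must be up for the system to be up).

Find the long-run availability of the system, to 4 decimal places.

A(hydraulic modulator) = MTBF/(MTBF+MTTR) = 1056/(1056+77.3) = 0.931792
A(wheel actuator) = MTBF/(MTBF+MTTR) = 24674/(24674+109.4) = 0.995586
Series availability: 0.931792 × 0.995586 = 0.9277

0.9277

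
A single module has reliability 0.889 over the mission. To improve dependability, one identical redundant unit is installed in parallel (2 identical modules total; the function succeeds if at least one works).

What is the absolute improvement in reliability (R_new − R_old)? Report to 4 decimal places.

R_before = 0.889
R_after = 1 − (1 − 0.889)^2 = 0.9877
ΔR = 0.9877 − 0.889 = 0.0987

0.0987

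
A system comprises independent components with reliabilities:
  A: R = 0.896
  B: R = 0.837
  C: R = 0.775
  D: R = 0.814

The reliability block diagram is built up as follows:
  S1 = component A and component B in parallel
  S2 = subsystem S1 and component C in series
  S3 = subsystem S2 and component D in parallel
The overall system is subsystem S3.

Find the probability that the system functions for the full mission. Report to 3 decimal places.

0.956

Parallel (A and B): 1 − (1 − 0.89600)(1 − 0.83700) = 0.98305
Series ([0.98305] and C): 0.98305 × 0.77500 = 0.76186
Parallel ([0.76186] and D): 1 − (1 − 0.76186)(1 − 0.81400) = 0.956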